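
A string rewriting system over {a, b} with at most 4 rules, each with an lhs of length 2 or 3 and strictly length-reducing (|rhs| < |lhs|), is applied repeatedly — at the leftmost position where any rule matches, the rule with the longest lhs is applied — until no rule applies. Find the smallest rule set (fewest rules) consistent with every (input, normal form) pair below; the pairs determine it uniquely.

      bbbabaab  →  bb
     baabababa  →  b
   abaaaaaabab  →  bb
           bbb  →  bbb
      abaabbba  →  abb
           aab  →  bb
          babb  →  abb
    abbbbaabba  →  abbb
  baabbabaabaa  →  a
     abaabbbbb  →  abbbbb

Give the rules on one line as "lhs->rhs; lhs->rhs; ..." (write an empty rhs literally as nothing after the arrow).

aa->b; ba->a; bba->b

  | bbbabaab => bbbaab => bbab => bb
  | baabababa => aabababa => bbababa => bbaba => bba => b
  | abaaaaaabab => aaaaaaabab => baaaaabab => aaaaabab => baaabab => aaabab => babab => abab => aab => bb
  | bbb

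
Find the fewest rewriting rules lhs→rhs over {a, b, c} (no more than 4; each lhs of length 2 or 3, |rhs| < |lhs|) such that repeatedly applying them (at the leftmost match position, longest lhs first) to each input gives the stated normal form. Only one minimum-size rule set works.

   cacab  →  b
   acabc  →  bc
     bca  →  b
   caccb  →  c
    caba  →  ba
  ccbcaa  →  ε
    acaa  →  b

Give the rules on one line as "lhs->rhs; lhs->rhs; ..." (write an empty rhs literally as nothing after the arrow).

aca->bc; ca->; cb->

  | cacab => cab => b
  | acabc => bcbc => bc
  | bca => b
  | caccb => ccb => c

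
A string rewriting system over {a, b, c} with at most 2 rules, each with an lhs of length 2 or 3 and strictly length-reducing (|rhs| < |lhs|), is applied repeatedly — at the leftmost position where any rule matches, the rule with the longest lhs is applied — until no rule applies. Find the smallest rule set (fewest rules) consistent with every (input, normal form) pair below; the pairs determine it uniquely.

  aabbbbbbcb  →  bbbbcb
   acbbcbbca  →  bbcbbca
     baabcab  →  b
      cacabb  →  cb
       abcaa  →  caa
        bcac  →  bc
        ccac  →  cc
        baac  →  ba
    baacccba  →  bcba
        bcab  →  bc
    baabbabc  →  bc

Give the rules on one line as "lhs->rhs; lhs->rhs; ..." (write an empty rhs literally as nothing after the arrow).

ab->; ac->

  | aabbbbbbcb => abbbbbcb => bbbbcb
  | acbbcbbca => bbcbbca
  | baabcab => bacab => bab => b
  | cacabb => cabb => cb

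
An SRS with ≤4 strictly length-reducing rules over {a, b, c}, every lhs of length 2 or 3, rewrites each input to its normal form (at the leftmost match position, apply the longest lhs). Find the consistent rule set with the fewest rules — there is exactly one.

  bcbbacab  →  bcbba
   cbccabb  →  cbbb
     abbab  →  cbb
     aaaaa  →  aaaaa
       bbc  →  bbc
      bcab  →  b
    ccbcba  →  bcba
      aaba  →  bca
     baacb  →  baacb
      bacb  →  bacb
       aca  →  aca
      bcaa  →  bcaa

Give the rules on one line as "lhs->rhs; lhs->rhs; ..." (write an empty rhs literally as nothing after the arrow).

  | bcbbacab => bcbbacc => bcbba
  | cbccabb => cbabb => cbbb
  | abbab => cbab => cbb
  | aaaaa

aab->bc; ab->c; bab->bb; cc->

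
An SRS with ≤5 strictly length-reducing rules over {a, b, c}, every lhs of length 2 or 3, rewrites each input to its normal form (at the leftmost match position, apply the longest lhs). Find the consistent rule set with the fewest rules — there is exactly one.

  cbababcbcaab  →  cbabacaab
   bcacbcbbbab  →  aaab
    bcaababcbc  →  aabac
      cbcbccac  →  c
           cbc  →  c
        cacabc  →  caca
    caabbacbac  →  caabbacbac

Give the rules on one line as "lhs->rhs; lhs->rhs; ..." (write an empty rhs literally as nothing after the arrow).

bc->; bcb->; cbb->a; cca->b

  | cbababcbcaab => cbabacaab
  | bcacbcbbbab => acbcbbbab => acbbab => aaab
  | bcaababcbc => aababcbc => aabac
  | cbcbccac => cccac => cbc => c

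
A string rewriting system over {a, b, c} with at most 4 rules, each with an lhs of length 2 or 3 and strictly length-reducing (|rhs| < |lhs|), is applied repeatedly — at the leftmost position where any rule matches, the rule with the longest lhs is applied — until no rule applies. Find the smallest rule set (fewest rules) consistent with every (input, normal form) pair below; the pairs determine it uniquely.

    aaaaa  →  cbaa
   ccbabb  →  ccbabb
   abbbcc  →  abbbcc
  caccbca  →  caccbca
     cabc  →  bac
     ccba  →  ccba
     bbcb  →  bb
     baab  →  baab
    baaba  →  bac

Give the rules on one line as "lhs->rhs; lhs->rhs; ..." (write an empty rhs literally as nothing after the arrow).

  | aaaaa => cbaa
  | ccbabb
  | abbbcc
  | caccbca

aaa->cb; aba->c; bcb->b; cab->ba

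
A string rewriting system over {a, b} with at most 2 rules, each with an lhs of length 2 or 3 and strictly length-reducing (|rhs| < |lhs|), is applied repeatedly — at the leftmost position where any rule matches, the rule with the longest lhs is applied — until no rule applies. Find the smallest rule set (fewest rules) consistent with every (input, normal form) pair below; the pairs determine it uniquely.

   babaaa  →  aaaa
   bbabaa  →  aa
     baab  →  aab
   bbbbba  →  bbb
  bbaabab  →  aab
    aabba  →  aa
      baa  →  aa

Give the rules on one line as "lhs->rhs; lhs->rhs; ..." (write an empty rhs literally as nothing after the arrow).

ba->a; bba->

  | babaaa => abaaa => aaaa
  | bbabaa => baa => aa
  | baab => aab
  | bbbbba => bbb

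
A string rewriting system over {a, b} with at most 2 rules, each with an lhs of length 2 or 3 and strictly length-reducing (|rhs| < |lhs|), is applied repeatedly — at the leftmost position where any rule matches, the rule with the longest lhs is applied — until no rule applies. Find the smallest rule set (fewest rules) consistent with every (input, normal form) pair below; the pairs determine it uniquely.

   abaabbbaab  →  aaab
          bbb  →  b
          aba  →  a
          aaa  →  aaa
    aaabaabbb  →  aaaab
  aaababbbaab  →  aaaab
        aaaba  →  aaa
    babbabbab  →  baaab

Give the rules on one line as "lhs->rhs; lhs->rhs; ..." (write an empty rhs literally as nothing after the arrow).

  | abaabbbaab => aabbbaab => aabaab => aaab
  | bbb => b
  | aba => a
  | aaa

aba->a; bb->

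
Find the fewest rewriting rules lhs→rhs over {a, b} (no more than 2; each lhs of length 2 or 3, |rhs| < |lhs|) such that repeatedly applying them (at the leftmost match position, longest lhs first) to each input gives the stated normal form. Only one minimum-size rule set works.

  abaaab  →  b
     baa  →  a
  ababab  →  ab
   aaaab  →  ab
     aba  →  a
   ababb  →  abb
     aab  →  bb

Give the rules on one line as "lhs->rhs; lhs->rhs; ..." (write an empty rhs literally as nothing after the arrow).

aa->b; ba->

  | abaaab => aaab => bab => b
  | baa => a
  | ababab => abab => ab
  | aaaab => baab => ab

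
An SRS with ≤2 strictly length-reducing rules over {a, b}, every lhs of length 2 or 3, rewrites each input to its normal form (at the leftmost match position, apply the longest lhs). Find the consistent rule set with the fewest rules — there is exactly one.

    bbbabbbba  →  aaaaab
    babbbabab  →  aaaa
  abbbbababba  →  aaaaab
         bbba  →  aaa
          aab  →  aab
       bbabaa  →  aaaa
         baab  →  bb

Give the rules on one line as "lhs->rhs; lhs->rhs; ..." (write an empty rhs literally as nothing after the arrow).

ba->b; bbb->aa

  | bbbabbbba => aaabbbba => aaaaaba => aaaaab
  | babbbabab => bbbbabab => aababab => aabbab => aabbb => aaaa
  | abbbbababba => aaabababba => aaabbabba => aaabbbba => aaaaaba => aaaaab
  | bbba => aaa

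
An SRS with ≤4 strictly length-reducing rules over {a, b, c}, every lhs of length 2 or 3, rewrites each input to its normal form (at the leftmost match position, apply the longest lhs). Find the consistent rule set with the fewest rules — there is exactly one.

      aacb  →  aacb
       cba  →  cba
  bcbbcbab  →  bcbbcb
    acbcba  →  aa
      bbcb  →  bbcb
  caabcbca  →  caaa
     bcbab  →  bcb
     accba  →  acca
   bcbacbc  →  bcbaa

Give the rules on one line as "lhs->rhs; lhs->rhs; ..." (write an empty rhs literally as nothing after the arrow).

ab->; cbc->a; ccb->cc

  | aacb
  | cba
  | bcbbcbab => bcbbcb
  | acbcba => aaba => aa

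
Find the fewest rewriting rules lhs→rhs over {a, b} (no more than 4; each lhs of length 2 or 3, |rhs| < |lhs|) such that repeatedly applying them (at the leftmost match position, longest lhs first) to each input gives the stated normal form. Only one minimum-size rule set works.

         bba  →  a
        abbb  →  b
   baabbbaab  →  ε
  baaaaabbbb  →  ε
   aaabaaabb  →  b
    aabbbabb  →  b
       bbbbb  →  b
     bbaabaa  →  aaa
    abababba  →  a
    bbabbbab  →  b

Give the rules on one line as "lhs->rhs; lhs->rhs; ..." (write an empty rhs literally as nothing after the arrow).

  | bba => a
  | abbb => abb => ab => b
  | baabbbaab => baabbaab => baabaab => baaab => baab => bab => bb => ε
  | baaaaabbbb => baaaaabbb => baaaaabb => baaaaab => baaaab => baaab => baab => bab => bb => ε

ab->b; aba->a; abb->ab; bb->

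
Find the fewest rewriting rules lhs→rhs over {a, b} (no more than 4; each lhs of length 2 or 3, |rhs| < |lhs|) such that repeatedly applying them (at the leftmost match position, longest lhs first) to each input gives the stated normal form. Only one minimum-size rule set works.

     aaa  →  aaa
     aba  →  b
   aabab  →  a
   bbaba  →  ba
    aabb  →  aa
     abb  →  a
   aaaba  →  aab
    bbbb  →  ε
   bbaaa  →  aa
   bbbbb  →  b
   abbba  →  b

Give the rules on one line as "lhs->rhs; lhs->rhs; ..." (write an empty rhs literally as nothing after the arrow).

aba->b; bb->; bba->

  | aaa
  | aba => b
  | aabab => abb => a
  | bbaba => ba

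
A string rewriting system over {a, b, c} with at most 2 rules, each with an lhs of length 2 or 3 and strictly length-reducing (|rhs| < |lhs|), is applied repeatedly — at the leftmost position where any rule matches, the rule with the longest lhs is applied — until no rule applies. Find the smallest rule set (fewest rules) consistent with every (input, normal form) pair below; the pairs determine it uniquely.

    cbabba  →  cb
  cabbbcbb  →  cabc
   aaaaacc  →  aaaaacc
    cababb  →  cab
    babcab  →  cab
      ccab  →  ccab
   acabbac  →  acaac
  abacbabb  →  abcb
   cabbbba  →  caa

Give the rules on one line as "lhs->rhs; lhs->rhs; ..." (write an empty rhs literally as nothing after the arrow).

  | cbabba => cbbba => cba => cb
  | cabbbcbb => cabcbb => cabc
  | aaaaacc
  | cababb => cabbb => cab

ba->b; bb->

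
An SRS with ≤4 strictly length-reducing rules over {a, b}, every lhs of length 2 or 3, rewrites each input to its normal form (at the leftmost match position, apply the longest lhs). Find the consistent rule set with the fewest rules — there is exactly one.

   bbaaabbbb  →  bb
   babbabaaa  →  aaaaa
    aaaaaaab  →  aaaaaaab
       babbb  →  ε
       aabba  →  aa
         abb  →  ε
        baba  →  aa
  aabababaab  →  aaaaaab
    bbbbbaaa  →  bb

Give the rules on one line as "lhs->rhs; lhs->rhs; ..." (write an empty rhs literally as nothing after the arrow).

  | bbaaabbbb => baabbbb => abbbb => bb
  | babbabaaa => ababaaa => aabaaa => aaaaa
  | aaaaaaab
  | babbb => abb => ε

aba->aa; abb->; ba->; bab->a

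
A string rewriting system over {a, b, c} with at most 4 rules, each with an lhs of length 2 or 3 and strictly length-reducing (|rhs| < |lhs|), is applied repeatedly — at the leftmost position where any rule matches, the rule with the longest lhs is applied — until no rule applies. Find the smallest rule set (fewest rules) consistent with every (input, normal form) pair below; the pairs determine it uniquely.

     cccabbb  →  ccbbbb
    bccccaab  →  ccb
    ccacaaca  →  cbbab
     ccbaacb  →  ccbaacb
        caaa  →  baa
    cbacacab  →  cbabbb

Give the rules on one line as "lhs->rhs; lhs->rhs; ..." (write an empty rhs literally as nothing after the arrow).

  | cccabbb => ccbbbb
  | bccccaab => cbccaab => ccbaab => ccb
  | ccacaaca => cbcaaca => cbbaca => cbbab
  | ccbaacb

aab->; bcc->cb; ca->b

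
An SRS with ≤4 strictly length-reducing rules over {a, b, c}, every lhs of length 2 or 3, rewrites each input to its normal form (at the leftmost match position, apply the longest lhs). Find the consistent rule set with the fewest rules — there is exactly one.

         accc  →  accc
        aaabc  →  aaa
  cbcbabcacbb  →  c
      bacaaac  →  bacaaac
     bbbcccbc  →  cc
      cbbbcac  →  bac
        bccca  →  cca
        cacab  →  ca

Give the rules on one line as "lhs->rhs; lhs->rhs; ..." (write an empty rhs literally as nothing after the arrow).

  | accc
  | aaabc => aaa
  | cbcbabcacbb => ccabcacbb => ccacbb => ccab => c
  | bacaaac

bc->; bcb->c; cab->; cbb->b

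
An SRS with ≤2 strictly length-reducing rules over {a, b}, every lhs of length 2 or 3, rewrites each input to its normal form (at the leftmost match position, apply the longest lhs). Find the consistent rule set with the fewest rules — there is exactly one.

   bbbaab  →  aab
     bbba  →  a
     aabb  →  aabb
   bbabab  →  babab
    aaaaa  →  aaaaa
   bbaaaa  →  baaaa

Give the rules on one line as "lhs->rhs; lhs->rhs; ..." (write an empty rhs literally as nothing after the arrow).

  | bbbaab => aab
  | bbba => a
  | aabb
  | bbabab => babab

bba->ba; bbb->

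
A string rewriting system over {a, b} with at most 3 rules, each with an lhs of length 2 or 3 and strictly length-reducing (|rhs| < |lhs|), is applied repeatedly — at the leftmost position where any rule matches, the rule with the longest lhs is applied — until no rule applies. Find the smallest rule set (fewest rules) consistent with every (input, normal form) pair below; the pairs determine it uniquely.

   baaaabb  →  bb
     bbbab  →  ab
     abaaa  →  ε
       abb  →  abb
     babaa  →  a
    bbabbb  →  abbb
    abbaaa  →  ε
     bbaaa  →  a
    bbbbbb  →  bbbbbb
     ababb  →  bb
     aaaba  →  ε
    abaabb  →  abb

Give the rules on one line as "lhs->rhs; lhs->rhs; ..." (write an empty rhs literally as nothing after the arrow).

aa->; ba->a

  | baaaabb => aaaabb => aabb => bb
  | bbbab => bbab => bab => ab
  | abaaa => aaaa => aa => ε
  | abb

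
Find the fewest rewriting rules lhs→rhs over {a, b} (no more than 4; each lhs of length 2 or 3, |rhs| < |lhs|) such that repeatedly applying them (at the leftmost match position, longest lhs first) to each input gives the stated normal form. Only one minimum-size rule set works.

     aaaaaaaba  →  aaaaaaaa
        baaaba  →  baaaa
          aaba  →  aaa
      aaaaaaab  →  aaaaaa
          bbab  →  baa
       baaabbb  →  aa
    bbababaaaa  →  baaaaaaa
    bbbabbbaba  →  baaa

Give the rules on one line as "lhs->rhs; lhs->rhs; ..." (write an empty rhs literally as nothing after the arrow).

ab->; aba->aa; bab->aa; bbb->

  | aaaaaaaba => aaaaaaaa
  | baaaba => baaaa
  | aaba => aaa
  | aaaaaaab => aaaaaa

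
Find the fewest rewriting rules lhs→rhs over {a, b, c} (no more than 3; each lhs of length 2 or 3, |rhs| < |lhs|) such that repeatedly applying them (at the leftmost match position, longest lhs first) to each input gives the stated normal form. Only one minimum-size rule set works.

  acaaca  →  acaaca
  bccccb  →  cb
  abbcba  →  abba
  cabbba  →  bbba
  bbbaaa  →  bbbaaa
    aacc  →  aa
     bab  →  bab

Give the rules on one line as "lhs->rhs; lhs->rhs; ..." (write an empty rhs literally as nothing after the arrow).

bc->; cab->b; cc->

  | acaaca
  | bccccb => cccb => cb
  | abbcba => abba
  | cabbba => bbba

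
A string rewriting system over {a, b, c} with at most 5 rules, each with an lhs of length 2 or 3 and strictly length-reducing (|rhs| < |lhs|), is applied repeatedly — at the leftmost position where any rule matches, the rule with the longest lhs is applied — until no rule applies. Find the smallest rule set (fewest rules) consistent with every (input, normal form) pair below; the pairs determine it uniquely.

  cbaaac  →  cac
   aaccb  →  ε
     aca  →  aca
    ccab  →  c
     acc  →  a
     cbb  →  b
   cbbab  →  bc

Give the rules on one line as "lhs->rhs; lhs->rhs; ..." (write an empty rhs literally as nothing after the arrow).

aa->c; ab->c; cb->; cc->

  | cbaaac => aaac => cac
  | aaccb => cccb => cb => ε
  | aca
  | ccab => ab => c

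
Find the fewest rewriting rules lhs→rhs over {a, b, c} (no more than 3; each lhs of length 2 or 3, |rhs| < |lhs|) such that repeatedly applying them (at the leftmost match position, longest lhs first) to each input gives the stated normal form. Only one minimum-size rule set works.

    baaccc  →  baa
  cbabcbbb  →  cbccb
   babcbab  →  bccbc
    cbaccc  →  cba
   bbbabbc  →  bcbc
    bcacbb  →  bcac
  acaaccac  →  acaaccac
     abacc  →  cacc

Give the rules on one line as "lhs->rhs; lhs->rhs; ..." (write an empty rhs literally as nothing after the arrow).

  | baaccc => baa
  | cbabcbbb => cbccbbb => cbccb
  | babcbab => bccbab => bccbc
  | cbaccc => cba

ab->c; bb->; ccc->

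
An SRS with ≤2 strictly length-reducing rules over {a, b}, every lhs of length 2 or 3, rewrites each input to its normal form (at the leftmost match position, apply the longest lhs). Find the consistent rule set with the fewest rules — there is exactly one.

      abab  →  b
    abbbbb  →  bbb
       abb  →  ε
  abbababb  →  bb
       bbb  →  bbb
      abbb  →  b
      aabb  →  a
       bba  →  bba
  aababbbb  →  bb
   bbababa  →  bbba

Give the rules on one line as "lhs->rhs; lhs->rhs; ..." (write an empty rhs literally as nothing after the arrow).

  | abab => b
  | abbbbb => bbb
  | abb => ε
  | abbababb => ababb => bb

aba->; abb->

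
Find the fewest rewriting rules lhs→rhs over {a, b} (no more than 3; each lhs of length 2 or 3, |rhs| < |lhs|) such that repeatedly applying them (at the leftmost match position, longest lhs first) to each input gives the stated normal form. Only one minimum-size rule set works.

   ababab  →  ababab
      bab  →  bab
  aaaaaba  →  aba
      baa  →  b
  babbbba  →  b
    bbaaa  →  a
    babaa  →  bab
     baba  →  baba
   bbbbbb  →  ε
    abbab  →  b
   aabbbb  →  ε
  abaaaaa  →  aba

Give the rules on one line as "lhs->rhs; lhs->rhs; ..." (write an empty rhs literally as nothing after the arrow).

aa->; bb->

  | ababab
  | bab
  | aaaaaba => aaaba => aba
  | baa => b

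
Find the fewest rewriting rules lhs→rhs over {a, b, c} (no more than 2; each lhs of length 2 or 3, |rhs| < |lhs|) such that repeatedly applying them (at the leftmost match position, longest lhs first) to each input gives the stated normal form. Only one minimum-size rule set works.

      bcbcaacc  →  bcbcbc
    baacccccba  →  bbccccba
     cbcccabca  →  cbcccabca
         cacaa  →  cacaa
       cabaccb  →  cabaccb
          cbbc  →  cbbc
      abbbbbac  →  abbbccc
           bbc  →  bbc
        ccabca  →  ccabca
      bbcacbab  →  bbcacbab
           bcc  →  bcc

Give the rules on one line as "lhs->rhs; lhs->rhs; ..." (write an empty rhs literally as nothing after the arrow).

  | bcbcaacc => bcbcbc
  | baacccccba => bbccccba
  | cbcccabca
  | cacaa

aac->b; bba->cc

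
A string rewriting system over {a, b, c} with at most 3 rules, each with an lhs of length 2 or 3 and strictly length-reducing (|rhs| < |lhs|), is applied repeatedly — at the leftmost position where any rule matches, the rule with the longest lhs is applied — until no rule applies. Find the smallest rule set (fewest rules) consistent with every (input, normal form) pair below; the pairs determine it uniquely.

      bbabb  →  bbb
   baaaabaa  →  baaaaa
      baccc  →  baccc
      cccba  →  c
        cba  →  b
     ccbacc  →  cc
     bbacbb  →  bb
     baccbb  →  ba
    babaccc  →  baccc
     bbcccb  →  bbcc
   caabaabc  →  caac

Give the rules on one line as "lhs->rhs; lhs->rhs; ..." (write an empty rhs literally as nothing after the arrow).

  | bbabb => bbb
  | baaaabaa => baaaaa
  | baccc
  | cccba => ccb => c

ab->; cb->; cba->b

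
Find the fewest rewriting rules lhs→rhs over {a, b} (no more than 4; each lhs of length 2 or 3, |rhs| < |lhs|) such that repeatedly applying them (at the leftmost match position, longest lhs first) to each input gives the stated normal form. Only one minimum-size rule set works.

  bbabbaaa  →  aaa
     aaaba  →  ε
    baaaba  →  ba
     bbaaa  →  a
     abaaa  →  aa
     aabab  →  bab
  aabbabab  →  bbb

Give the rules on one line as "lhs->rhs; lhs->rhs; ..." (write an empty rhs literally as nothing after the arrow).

aab->b; aba->; abb->aa; baa->a

  | bbabbaaa => bbaaaaa => baaaa => aaa
  | aaaba => aba => ε
  | baaaba => aaba => ba
  | bbaaa => baa => a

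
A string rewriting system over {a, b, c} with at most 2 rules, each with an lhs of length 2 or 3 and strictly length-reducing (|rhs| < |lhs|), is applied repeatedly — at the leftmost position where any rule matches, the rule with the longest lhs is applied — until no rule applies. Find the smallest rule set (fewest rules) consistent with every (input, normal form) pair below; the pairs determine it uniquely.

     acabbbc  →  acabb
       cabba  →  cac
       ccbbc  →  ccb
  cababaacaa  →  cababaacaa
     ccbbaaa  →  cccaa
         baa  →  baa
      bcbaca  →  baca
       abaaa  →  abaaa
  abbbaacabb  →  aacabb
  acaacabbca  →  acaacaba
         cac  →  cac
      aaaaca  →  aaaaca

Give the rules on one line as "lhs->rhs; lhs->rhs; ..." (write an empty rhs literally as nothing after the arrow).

bba->c; bc->

  | acabbbc => acabb
  | cabba => cac
  | ccbbc => ccb
  | cababaacaa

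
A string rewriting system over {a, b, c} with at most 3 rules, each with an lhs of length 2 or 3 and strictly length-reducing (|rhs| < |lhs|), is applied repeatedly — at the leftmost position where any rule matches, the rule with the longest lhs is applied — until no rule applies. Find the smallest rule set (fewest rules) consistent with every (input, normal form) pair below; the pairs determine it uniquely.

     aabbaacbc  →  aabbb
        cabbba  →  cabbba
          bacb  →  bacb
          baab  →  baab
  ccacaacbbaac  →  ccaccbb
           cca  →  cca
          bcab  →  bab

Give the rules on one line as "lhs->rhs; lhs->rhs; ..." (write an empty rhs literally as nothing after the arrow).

  | aabbaacbc => aabbcbc => aabbbc => aabbb
  | cabbba
  | bacb
  | baab

aac->c; bc->b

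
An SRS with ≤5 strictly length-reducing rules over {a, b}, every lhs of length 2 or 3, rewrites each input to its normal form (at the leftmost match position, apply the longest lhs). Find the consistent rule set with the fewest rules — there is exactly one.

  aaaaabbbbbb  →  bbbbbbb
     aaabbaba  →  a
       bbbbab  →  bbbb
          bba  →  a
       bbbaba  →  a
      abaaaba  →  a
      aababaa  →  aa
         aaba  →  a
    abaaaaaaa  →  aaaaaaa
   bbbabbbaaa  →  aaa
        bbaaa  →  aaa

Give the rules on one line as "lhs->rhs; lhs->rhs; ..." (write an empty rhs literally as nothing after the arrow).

aab->bb; ab->; ba->a; bab->b

  | aaaaabbbbbb => aaabbbbbbb => abbbbbbbb => bbbbbbb
  | aaabbaba => abbbaba => bbaba => bba => ba => a
  | bbbbab => bbbb
  | bba => ba => a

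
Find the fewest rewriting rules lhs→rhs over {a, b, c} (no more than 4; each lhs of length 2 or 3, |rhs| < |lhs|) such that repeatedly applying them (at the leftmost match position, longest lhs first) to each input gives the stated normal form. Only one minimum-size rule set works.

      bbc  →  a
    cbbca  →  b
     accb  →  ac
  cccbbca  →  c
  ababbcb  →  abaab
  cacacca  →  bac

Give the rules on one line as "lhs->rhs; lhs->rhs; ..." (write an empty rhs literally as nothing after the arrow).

bbc->a; ca->; cac->b; cb->

  | bbc => a
  | cbbca => bca => b
  | accb => ac
  | cccbbca => ccbca => cca => c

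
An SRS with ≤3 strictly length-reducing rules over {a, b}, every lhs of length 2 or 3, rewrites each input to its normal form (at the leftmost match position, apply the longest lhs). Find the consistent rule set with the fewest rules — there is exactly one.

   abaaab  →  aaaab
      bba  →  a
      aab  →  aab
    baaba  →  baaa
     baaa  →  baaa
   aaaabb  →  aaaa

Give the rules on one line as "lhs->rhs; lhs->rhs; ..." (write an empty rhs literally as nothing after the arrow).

aba->aa; bb->

  | abaaab => aaaab
  | bba => a
  | aab
  | baaba => baaa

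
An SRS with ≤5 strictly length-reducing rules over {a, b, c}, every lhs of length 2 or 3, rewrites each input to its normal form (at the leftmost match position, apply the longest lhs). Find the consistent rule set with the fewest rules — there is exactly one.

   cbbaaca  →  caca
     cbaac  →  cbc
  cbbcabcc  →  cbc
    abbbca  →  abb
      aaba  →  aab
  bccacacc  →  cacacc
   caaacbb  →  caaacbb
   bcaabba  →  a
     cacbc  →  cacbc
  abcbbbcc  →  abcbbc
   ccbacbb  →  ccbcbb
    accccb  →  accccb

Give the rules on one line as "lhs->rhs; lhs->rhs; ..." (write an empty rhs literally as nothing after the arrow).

  | cbbaaca => caca
  | cbaac => cbac => cbc
  | cbbcabcc => cbbcc => cbc
  | abbbca => abb

ba->b; bba->; bca->; bcc->c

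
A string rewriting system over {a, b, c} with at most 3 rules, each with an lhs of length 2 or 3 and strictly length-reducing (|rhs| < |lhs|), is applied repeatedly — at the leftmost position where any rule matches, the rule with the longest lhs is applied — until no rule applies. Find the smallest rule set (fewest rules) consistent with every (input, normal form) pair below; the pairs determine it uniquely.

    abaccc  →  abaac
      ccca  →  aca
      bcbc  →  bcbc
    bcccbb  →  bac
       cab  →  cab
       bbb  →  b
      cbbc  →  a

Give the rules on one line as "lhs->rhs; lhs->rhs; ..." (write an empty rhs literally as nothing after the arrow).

bb->; cc->a

  | abaccc => abaac
  | ccca => aca
  | bcbc
  | bcccbb => bacbb => bac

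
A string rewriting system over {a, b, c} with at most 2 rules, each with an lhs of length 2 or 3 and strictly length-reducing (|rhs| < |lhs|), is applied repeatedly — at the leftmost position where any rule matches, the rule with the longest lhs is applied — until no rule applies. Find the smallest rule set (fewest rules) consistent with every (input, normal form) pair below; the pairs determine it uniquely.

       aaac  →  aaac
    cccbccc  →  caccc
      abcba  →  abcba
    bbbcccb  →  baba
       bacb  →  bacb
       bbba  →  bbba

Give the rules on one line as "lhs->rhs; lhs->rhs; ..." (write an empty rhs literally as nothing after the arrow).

bbc->ab; ccb->a

  | aaac
  | cccbccc => caccc
  | abcba
  | bbbcccb => babccb => baba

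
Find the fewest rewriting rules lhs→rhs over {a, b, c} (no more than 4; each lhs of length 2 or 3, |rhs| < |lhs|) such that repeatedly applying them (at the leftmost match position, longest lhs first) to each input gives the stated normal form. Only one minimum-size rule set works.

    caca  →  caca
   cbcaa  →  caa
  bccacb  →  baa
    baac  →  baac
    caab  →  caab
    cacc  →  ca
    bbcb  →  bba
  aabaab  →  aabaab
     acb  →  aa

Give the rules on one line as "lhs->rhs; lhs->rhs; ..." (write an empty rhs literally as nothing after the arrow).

cb->a; cbc->c; cc->

  | caca
  | cbcaa => caa
  | bccacb => bacb => baa
  | baac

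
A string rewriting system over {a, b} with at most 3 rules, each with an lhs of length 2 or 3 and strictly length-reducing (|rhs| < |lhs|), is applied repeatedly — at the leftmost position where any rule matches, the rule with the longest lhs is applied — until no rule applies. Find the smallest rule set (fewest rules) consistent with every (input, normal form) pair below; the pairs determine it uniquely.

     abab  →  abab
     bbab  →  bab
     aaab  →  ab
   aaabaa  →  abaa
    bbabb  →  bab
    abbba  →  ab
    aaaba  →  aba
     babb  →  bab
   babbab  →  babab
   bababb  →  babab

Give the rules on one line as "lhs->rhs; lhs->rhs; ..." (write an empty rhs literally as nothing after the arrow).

  | abab
  | bbab => bab
  | aaab => abb => ab
  | aaabaa => abbaa => abaa

aaa->ab; bb->b; bbb->a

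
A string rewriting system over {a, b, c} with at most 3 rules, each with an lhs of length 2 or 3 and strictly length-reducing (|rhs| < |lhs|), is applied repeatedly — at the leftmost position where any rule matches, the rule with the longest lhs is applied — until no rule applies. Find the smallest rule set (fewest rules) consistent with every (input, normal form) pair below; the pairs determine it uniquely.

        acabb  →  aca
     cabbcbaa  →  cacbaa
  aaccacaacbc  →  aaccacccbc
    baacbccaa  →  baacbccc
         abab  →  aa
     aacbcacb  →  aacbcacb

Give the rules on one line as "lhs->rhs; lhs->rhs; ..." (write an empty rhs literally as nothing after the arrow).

ab->a; caa->cc

  | acabb => acab => aca
  | cabbcbaa => cabcbaa => cacbaa
  | aaccacaacbc => aaccacccbc
  | baacbccaa => baacbccc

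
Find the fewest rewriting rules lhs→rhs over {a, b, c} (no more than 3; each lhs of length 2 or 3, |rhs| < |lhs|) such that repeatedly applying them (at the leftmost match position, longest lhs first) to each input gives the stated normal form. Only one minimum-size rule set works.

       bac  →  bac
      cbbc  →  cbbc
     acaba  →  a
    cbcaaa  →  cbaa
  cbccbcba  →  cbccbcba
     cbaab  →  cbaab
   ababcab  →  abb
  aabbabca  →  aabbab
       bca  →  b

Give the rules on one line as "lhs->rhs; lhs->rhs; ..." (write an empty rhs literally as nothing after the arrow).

aba->a; ca->

  | bac
  | cbbc
  | acaba => aba => a
  | cbcaaa => cbaa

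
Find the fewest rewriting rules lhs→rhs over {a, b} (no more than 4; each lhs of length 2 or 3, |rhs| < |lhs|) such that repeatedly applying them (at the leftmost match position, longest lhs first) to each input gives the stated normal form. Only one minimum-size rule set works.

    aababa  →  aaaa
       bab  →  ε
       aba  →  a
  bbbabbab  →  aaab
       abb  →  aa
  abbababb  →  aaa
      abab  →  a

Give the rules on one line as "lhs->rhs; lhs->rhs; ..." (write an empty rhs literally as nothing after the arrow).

  | aababa => aabaa => aaaa
  | bab => ba => ε
  | aba => a
  | bbbabbab => ababbab => ababab => abaab => aaab

ba->; baa->aa; bab->ba; bb->a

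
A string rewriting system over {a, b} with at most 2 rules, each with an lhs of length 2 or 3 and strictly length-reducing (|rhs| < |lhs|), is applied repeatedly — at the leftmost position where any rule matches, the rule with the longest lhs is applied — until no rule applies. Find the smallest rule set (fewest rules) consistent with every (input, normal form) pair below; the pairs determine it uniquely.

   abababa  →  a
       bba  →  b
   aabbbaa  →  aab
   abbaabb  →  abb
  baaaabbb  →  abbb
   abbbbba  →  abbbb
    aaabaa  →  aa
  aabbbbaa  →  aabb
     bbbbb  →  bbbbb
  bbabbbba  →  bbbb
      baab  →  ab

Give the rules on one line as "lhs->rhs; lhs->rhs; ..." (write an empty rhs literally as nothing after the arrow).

  | abababa => ababa => aba => a
  | bba => b
  | aabbbaa => aabba => aab
  | abbaabb => ababb => abb

aaa->a; ba->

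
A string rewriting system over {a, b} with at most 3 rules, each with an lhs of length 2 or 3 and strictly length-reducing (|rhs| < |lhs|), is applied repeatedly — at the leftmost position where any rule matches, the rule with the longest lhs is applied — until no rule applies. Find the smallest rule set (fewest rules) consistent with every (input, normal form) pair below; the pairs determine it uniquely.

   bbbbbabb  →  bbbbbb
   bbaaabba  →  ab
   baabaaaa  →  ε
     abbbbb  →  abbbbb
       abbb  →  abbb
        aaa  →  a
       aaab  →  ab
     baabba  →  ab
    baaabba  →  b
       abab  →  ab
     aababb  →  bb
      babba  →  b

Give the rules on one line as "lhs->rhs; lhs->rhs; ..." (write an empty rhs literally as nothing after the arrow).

aa->; ba->

  | bbbbbabb => bbbbbb
  | bbaaabba => baabba => abba => ab
  | baabaaaa => abaaaa => aaaa => aa => ε
  | abbbbb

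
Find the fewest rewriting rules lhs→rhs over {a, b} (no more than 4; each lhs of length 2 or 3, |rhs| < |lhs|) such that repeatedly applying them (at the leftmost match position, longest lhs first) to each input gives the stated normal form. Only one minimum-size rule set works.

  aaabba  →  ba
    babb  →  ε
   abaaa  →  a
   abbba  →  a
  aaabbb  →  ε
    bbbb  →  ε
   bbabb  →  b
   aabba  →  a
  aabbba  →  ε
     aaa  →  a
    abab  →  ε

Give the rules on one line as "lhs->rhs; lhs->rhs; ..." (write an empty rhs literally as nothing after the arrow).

aa->; ab->; bb->; bbb->a

  | aaabba => abba => ba
  | babb => bb => ε
  | abaaa => aaa => a
  | abbba => bba => a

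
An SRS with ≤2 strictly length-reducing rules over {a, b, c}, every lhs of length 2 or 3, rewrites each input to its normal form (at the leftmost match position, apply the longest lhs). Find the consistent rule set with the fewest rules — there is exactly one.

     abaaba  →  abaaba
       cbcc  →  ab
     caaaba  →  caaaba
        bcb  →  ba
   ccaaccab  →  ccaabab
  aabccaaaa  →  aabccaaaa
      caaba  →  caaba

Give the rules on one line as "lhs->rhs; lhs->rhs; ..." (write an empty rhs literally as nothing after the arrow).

  | abaaba
  | cbcc => acc => ab
  | caaaba
  | bcb => ba

acc->ab; cb->a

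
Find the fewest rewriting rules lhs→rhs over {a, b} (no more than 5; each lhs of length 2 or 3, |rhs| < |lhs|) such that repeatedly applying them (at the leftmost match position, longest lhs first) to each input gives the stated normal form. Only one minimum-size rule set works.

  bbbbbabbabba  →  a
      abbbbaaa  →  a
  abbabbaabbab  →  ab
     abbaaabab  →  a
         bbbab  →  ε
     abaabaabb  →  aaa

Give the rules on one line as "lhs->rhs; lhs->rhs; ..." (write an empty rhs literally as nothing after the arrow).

ba->; bab->ba; bb->; bba->bb

  | bbbbbabbabba => bbbabbabba => babbabba => bababba => baabba => abba => abb => a
  | abbbbaaa => abbaaa => abbaa => abba => abb => a
  | abbabbaabbab => abbbbaabbab => abbaabbab => abbabbab => abbbbab => abbab => abbb => ab
  | abbaaabab => abbaabab => abbabab => abbbab => abab => aba => a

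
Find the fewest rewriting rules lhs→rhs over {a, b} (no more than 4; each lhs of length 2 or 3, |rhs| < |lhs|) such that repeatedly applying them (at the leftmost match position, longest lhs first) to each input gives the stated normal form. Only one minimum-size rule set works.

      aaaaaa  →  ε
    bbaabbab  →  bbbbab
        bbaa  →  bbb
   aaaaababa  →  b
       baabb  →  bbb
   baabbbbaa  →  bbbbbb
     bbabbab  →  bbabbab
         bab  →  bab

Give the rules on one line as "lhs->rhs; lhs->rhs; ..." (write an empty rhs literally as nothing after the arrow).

  | aaaaaa => aaa => ε
  | bbaabbab => bbbbab
  | bbaa => bbb
  | aaaaababa => aababa => baba => b

aa->b; aaa->; aab->b; aba->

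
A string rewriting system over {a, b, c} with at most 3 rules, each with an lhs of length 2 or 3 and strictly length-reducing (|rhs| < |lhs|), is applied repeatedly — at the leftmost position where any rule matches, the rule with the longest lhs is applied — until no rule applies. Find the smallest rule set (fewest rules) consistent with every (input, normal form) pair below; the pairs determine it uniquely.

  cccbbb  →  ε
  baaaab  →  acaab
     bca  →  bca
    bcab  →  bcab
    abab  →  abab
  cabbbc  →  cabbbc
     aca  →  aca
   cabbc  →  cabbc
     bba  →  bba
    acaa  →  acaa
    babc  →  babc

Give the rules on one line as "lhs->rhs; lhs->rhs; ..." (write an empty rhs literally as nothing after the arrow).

  | cccbbb => ccbb => cb => ε
  | baaaab => acaab
  | bca
  | bcab

baa->ac; cb->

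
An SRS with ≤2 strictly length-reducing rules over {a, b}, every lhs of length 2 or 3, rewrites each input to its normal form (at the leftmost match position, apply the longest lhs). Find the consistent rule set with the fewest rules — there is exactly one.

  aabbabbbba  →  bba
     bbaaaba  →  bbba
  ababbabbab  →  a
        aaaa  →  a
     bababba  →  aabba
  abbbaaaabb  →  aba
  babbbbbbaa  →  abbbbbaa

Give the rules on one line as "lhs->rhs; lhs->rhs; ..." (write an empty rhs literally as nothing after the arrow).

aaa->; bab->a

  | aabbabbbba => aababbba => aaabba => bba
  | bbaaaba => bbba
  | ababbabbab => aababbab => aaabab => bab => a
  | aaaa => a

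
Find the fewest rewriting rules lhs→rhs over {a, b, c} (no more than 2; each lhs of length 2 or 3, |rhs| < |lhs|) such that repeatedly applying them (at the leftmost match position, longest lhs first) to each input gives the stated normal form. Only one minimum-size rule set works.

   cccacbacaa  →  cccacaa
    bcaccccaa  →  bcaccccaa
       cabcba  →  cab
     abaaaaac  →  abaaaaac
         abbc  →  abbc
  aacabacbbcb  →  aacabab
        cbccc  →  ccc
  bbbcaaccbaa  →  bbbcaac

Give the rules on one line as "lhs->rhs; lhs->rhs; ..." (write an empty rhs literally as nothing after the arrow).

  | cccacbacaa => cccacbcaa => cccacaa
  | bcaccccaa
  | cabcba => cabcb => cab
  | abaaaaac

cb->; cba->cb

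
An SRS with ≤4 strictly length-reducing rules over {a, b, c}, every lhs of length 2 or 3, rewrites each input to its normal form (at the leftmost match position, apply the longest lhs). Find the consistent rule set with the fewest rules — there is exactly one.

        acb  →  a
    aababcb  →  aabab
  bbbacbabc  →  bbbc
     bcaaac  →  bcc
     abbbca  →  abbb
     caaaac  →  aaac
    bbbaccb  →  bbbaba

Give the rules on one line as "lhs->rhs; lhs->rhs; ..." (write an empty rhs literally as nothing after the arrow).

  | acb => a
  | aababcb => aabab
  | bbbacbabc => bbbaabc => bbbcbc => bbbc
  | bcaaac => baac => bcc

baa->bc; ca->; cb->; ccb->ba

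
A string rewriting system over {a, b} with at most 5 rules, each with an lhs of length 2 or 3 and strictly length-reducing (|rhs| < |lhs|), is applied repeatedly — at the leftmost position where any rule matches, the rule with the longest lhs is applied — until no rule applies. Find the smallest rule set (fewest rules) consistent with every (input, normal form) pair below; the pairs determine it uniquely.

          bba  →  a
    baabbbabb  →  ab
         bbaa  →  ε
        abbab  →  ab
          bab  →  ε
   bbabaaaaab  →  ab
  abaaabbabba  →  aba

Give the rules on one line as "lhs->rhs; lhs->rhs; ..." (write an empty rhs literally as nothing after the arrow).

  | bba => a
  | baabbbabb => bbbbabb => bbabb => abb => ab
  | bbaa => aa => ε
  | abbab => abab => abb => ab

aa->; abb->ab; bab->bb; bb->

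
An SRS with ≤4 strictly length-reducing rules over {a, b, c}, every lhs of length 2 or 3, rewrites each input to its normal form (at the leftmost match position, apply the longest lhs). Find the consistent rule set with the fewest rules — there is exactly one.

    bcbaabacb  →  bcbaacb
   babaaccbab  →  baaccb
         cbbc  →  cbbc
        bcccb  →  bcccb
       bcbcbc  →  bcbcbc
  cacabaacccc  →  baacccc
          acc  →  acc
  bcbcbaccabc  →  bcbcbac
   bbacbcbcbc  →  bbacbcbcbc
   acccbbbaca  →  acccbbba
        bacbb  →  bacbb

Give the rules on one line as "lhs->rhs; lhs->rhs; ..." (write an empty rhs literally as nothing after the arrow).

  | bcbaabacb => bcbaacb
  | babaaccbab => baaccbab => baaccb
  | cbbc
  | bcccb

ab->; ca->; cca->a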